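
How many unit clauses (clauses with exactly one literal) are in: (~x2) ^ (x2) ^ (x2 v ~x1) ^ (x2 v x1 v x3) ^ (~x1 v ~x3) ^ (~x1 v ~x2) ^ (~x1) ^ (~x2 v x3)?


A unit clause contains exactly one literal.
Unit clauses found: (~x2), (x2), (~x1).
Count = 3.

3


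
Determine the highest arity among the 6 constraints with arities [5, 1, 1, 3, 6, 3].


The arities are: 5, 1, 1, 3, 6, 3.
Scan for the maximum value.
Maximum arity = 6.

6


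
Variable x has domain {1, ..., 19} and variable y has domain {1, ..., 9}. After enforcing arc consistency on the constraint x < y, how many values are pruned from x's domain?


For the constraint x < y, x needs a supporting value in y's domain.
x can be at most 8 (one less than y's maximum).
Valid x values from domain: 8 out of 19.
Pruned = 19 - 8 = 11.

11


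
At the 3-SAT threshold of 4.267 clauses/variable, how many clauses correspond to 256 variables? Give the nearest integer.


The 3-SAT phase transition occurs at approximately 4.267 clauses per variable.
m = 4.267 * 256 = 1092.352.
Rounded to nearest integer: 1092.

1092


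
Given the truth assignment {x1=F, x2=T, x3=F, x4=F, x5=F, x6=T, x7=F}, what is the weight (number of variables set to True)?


The weight is the number of variables assigned True.
True variables: x2, x6.
Weight = 2.

2


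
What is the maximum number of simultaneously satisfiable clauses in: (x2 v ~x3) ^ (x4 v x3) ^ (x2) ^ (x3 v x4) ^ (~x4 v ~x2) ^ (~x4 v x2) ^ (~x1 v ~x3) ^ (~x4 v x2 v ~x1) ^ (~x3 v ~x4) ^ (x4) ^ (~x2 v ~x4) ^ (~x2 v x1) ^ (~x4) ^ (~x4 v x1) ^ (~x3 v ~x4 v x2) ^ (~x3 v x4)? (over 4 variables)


Enumerate all 16 truth assignments.
For each, count how many of the 16 clauses are satisfied.
The formula is not fully satisfiable, so the maximum is below 16.
Maximum simultaneously satisfiable clauses = 13.

13


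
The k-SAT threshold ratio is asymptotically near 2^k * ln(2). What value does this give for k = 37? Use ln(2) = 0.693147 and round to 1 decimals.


Using the asymptotic formula: threshold ~ 2^k * ln(2).
2^37 = 137438953472.
137438953472 * 0.693147 = 95265398282.3.

95265398282.3


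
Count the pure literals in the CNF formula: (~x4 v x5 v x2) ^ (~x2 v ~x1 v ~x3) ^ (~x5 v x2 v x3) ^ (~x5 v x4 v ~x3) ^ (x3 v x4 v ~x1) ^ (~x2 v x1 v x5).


A pure literal appears in only one polarity across all clauses.
No pure literals found.
Count = 0.

0


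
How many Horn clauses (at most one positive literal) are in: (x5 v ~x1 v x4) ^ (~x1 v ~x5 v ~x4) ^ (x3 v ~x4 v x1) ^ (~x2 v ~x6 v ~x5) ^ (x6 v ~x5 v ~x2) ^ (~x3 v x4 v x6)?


A Horn clause has at most one positive literal.
Clause 1: 2 positive lit(s) -> not Horn
Clause 2: 0 positive lit(s) -> Horn
Clause 3: 2 positive lit(s) -> not Horn
Clause 4: 0 positive lit(s) -> Horn
Clause 5: 1 positive lit(s) -> Horn
Clause 6: 2 positive lit(s) -> not Horn
Total Horn clauses = 3.

3


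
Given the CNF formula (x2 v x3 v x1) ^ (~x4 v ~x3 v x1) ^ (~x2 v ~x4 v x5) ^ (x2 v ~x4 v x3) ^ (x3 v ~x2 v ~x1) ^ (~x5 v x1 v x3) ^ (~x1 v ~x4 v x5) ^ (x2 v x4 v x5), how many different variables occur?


Identify each distinct variable in the formula.
Variables found: x1, x2, x3, x4, x5.
Total distinct variables = 5.

5


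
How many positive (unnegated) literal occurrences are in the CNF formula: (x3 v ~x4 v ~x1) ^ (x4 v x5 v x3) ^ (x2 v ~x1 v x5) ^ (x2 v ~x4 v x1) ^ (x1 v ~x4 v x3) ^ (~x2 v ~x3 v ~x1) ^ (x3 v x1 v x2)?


Scan each clause for unnegated literals.
Clause 1: 1 positive; Clause 2: 3 positive; Clause 3: 2 positive; Clause 4: 2 positive; Clause 5: 2 positive; Clause 6: 0 positive; Clause 7: 3 positive.
Total positive literal occurrences = 13.

13


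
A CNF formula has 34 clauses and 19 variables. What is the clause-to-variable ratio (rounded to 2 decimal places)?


Clause-to-variable ratio = clauses / variables.
34 / 19 = 1.79.

1.79


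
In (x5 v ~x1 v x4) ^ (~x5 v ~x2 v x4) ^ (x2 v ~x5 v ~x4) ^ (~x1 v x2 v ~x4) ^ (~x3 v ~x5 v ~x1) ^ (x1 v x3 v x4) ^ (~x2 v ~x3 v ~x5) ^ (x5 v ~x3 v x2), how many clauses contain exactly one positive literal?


A definite clause has exactly one positive literal.
Clause 1: 2 positive -> not definite
Clause 2: 1 positive -> definite
Clause 3: 1 positive -> definite
Clause 4: 1 positive -> definite
Clause 5: 0 positive -> not definite
Clause 6: 3 positive -> not definite
Clause 7: 0 positive -> not definite
Clause 8: 2 positive -> not definite
Definite clause count = 3.

3


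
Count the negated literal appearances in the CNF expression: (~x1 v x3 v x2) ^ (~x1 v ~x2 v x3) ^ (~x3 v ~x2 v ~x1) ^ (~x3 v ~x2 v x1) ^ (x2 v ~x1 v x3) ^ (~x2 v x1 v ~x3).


Scan each clause for negated literals.
Clause 1: 1 negative; Clause 2: 2 negative; Clause 3: 3 negative; Clause 4: 2 negative; Clause 5: 1 negative; Clause 6: 2 negative.
Total negative literal occurrences = 11.

11


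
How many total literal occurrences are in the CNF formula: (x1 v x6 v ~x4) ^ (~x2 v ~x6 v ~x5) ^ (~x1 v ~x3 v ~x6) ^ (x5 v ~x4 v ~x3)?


Clause lengths: 3, 3, 3, 3.
Sum = 3 + 3 + 3 + 3 = 12.

12


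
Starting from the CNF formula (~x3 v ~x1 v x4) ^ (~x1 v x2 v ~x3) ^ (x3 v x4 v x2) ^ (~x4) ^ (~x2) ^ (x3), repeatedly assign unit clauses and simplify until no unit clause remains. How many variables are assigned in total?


Unit propagation repeatedly assigns the literal in any unit clause, then simplifies.
Assignments in order: x4 = F, x2 = F, x3 = T, x1 = F.
No further unit clauses remain.
Total variables assigned = 4.

4


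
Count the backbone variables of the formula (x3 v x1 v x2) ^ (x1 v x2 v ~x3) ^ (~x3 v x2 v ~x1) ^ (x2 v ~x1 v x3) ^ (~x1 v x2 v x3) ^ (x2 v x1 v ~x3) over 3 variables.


Find all satisfying assignments: 4 model(s).
Check which variables have the same value in every model.
Fixed variables: x2=T.
Backbone size = 1.

1


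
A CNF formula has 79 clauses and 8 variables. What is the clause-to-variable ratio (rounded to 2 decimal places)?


Clause-to-variable ratio = clauses / variables.
79 / 8 = 9.88.

9.88


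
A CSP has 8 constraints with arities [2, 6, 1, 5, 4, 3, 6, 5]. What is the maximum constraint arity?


The arities are: 2, 6, 1, 5, 4, 3, 6, 5.
Scan for the maximum value.
Maximum arity = 6.

6


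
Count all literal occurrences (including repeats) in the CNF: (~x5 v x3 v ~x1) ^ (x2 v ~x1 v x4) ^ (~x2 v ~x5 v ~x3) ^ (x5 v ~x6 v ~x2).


Clause lengths: 3, 3, 3, 3.
Sum = 3 + 3 + 3 + 3 = 12.

12


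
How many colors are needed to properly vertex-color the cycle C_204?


A cycle on an even number of vertices is bipartite: alternate two colors around the cycle.
Since 204 is even, two colors suffice, and at least two are needed because the graph has edges.
Chromatic number = 2.

2


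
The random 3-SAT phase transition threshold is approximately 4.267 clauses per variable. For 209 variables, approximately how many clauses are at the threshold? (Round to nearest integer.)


The 3-SAT phase transition occurs at approximately 4.267 clauses per variable.
m = 4.267 * 209 = 891.803.
Rounded to nearest integer: 892.

892


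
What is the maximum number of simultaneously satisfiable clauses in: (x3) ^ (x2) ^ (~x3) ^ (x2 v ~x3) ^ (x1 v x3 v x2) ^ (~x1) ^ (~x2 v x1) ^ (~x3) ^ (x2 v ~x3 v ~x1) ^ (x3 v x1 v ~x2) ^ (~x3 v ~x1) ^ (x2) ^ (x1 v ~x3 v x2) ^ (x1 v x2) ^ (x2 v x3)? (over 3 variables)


Enumerate all 8 truth assignments.
For each, count how many of the 15 clauses are satisfied.
The formula is not fully satisfiable, so the maximum is below 15.
Maximum simultaneously satisfiable clauses = 13.

13


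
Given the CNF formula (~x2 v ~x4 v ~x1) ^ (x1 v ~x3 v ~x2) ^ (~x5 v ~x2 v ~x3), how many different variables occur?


Identify each distinct variable in the formula.
Variables found: x1, x2, x3, x4, x5.
Total distinct variables = 5.

5


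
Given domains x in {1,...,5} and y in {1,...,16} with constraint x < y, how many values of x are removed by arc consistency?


For the constraint x < y, x needs a supporting value in y's domain.
x can be at most 15 (one less than y's maximum).
Valid x values from domain: 5 out of 5.
Pruned = 5 - 5 = 0.

0


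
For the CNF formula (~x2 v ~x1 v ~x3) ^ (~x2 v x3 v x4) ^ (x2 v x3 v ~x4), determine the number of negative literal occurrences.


Scan each clause for negated literals.
Clause 1: 3 negative; Clause 2: 1 negative; Clause 3: 1 negative.
Total negative literal occurrences = 5.

5


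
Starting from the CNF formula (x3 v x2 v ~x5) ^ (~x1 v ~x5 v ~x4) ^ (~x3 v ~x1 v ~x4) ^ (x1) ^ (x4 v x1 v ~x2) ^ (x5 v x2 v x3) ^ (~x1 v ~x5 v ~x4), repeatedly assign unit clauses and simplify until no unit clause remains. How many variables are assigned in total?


Unit propagation repeatedly assigns the literal in any unit clause, then simplifies.
Assignments in order: x1 = T.
No further unit clauses remain.
Total variables assigned = 1.

1


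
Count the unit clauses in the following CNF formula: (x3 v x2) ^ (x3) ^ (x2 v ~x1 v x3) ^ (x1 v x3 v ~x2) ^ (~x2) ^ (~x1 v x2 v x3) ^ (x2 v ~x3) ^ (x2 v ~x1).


A unit clause contains exactly one literal.
Unit clauses found: (x3), (~x2).
Count = 2.

2


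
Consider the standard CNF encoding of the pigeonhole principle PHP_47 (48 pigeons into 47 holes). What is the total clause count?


The PHP encoding has two parts:
1) At-least-one-hole clauses: 48 (one per pigeon, each with 47 literals).
2) At-most-one-pigeon-per-hole clauses: 47 holes * C(48,2) = 47 * 1128 = 53016.
Total clauses = 48 + 53016 = 53064.

53064


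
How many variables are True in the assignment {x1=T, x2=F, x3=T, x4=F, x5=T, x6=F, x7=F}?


The weight is the number of variables assigned True.
True variables: x1, x3, x5.
Weight = 3.

3


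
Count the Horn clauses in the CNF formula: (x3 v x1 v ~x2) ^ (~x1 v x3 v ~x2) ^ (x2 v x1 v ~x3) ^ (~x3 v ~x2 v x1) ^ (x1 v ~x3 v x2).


A Horn clause has at most one positive literal.
Clause 1: 2 positive lit(s) -> not Horn
Clause 2: 1 positive lit(s) -> Horn
Clause 3: 2 positive lit(s) -> not Horn
Clause 4: 1 positive lit(s) -> Horn
Clause 5: 2 positive lit(s) -> not Horn
Total Horn clauses = 2.

2


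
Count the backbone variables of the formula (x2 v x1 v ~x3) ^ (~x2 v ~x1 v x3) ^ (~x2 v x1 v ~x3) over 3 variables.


Find all satisfying assignments: 5 model(s).
Check which variables have the same value in every model.
No variable is fixed across all models.
Backbone size = 0.

0


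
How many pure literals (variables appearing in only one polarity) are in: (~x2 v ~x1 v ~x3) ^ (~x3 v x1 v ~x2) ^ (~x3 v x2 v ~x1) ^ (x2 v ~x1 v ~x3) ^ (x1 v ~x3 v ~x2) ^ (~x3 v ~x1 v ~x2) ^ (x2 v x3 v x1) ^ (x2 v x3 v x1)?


A pure literal appears in only one polarity across all clauses.
No pure literals found.
Count = 0.

0


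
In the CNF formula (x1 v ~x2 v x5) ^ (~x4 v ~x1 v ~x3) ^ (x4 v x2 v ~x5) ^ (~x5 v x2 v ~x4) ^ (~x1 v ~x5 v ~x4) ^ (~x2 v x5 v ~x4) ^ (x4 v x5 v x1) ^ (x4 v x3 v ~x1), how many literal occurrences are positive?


Scan each clause for unnegated literals.
Clause 1: 2 positive; Clause 2: 0 positive; Clause 3: 2 positive; Clause 4: 1 positive; Clause 5: 0 positive; Clause 6: 1 positive; Clause 7: 3 positive; Clause 8: 2 positive.
Total positive literal occurrences = 11.

11


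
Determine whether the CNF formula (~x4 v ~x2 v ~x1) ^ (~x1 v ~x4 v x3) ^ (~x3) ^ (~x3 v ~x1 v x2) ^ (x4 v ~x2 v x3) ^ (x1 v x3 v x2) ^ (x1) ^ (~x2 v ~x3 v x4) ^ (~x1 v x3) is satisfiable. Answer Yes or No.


Check all 16 possible truth assignments.
Number of satisfying assignments found: 0.
The formula is unsatisfiable.

No


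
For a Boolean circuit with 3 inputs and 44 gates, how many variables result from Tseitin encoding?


The Tseitin transformation introduces one auxiliary variable per gate.
Total variables = inputs + gates = 3 + 44 = 47.

47


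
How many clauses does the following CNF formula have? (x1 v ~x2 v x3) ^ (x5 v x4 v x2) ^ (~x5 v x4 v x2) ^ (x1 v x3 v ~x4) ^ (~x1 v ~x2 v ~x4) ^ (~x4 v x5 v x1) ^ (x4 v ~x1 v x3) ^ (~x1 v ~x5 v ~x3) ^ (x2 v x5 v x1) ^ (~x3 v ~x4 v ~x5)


Each group enclosed in parentheses joined by ^ is one clause.
Counting the conjuncts: 10 clauses.

10


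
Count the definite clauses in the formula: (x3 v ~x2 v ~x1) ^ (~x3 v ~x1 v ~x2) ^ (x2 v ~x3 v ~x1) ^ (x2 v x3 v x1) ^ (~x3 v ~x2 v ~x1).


A definite clause has exactly one positive literal.
Clause 1: 1 positive -> definite
Clause 2: 0 positive -> not definite
Clause 3: 1 positive -> definite
Clause 4: 3 positive -> not definite
Clause 5: 0 positive -> not definite
Definite clause count = 2.

2


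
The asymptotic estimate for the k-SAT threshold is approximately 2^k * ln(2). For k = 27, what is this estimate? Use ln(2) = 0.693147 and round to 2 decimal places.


Using the asymptotic formula: threshold ~ 2^k * ln(2).
2^27 = 134217728.
134217728 * 0.693147 = 93032615.51.

93032615.51


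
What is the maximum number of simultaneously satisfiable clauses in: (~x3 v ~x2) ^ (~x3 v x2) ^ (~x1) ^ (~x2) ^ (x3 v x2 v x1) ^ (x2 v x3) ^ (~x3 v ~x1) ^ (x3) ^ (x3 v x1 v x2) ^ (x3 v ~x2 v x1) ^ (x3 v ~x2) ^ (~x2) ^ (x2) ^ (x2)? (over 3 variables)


Enumerate all 8 truth assignments.
For each, count how many of the 14 clauses are satisfied.
The formula is not fully satisfiable, so the maximum is below 14.
Maximum simultaneously satisfiable clauses = 11.

11


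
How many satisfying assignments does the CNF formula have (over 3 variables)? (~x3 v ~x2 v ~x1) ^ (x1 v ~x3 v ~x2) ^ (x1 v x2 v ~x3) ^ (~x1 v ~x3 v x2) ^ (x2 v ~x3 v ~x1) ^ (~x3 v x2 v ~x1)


Enumerate all 8 truth assignments over 3 variables.
Test each against every clause.
Satisfying assignments found: 4.

4


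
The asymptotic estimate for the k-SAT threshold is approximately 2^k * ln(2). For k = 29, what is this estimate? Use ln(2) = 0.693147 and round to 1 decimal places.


Using the asymptotic formula: threshold ~ 2^k * ln(2).
2^29 = 536870912.
536870912 * 0.693147 = 372130462.0.

372130462.0


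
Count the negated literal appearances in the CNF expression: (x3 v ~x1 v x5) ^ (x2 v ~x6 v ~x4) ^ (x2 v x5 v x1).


Scan each clause for negated literals.
Clause 1: 1 negative; Clause 2: 2 negative; Clause 3: 0 negative.
Total negative literal occurrences = 3.

3


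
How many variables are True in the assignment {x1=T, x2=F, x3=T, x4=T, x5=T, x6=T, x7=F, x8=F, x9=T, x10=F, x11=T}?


The weight is the number of variables assigned True.
True variables: x1, x3, x4, x5, x6, x9, x11.
Weight = 7.

7


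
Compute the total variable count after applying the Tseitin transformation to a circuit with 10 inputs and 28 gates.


The Tseitin transformation introduces one auxiliary variable per gate.
Total variables = inputs + gates = 10 + 28 = 38.

38


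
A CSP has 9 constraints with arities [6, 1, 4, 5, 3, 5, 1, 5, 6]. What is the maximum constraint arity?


The arities are: 6, 1, 4, 5, 3, 5, 1, 5, 6.
Scan for the maximum value.
Maximum arity = 6.

6


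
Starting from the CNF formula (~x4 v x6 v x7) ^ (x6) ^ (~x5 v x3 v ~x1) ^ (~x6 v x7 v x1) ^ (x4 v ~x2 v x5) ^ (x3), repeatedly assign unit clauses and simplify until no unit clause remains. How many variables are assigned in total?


Unit propagation repeatedly assigns the literal in any unit clause, then simplifies.
Assignments in order: x6 = T, x3 = T.
No further unit clauses remain.
Total variables assigned = 2.

2


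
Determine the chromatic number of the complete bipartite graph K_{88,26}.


K_{88,26} is bipartite by definition: the two parts are independent sets, with every edge crossing between them.
Color all vertices in one part with color 1 and all vertices in the other part with color 2.
Since the graph has at least one edge, one color does not suffice.
Chromatic number = 2.

2


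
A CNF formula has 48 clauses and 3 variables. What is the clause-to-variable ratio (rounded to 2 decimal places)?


Clause-to-variable ratio = clauses / variables.
48 / 3 = 16.0.

16.0


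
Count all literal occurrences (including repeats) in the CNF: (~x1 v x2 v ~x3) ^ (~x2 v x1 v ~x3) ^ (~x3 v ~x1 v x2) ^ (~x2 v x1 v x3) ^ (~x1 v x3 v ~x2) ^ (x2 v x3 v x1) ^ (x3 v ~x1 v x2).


Clause lengths: 3, 3, 3, 3, 3, 3, 3.
Sum = 3 + 3 + 3 + 3 + 3 + 3 + 3 = 21.

21


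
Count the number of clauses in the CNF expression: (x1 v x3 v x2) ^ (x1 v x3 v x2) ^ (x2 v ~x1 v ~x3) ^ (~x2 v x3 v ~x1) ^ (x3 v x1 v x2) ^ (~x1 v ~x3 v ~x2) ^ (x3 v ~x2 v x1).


Each group enclosed in parentheses joined by ^ is one clause.
Counting the conjuncts: 7 clauses.

7


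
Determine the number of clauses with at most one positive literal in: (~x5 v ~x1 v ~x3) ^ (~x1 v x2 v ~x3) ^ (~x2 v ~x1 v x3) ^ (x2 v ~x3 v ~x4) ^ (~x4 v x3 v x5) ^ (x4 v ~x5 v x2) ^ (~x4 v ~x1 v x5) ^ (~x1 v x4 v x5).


A Horn clause has at most one positive literal.
Clause 1: 0 positive lit(s) -> Horn
Clause 2: 1 positive lit(s) -> Horn
Clause 3: 1 positive lit(s) -> Horn
Clause 4: 1 positive lit(s) -> Horn
Clause 5: 2 positive lit(s) -> not Horn
Clause 6: 2 positive lit(s) -> not Horn
Clause 7: 1 positive lit(s) -> Horn
Clause 8: 2 positive lit(s) -> not Horn
Total Horn clauses = 5.

5


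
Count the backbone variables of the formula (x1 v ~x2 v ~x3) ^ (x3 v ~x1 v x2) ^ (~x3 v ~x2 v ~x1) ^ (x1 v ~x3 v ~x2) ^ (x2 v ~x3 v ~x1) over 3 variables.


Find all satisfying assignments: 4 model(s).
Check which variables have the same value in every model.
No variable is fixed across all models.
Backbone size = 0.

0


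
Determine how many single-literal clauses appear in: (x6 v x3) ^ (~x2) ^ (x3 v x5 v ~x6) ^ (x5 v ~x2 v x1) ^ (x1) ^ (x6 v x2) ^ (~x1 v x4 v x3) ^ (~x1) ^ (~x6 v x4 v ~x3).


A unit clause contains exactly one literal.
Unit clauses found: (~x2), (x1), (~x1).
Count = 3.

3


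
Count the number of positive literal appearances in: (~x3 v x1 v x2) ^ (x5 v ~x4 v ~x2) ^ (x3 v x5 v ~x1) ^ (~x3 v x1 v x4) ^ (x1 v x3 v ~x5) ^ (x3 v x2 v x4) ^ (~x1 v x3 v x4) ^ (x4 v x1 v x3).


Scan each clause for unnegated literals.
Clause 1: 2 positive; Clause 2: 1 positive; Clause 3: 2 positive; Clause 4: 2 positive; Clause 5: 2 positive; Clause 6: 3 positive; Clause 7: 2 positive; Clause 8: 3 positive.
Total positive literal occurrences = 17.

17


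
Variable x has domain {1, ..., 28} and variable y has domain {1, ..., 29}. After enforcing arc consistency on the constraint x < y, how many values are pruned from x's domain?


For the constraint x < y, x needs a supporting value in y's domain.
x can be at most 28 (one less than y's maximum).
Valid x values from domain: 28 out of 28.
Pruned = 28 - 28 = 0.

0


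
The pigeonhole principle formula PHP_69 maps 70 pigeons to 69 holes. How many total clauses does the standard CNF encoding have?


The PHP encoding has two parts:
1) At-least-one-hole clauses: 70 (one per pigeon, each with 69 literals).
2) At-most-one-pigeon-per-hole clauses: 69 holes * C(70,2) = 69 * 2415 = 166635.
Total clauses = 70 + 166635 = 166705.

166705


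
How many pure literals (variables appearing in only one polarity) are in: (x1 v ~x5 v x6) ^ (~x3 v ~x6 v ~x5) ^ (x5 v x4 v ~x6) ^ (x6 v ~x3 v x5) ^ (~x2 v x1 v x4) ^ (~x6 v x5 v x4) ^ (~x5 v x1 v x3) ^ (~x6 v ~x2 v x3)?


A pure literal appears in only one polarity across all clauses.
Pure literals: x1 (positive only), x2 (negative only), x4 (positive only).
Count = 3.

3


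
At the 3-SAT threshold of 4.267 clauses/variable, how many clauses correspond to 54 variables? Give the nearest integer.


The 3-SAT phase transition occurs at approximately 4.267 clauses per variable.
m = 4.267 * 54 = 230.418.
Rounded to nearest integer: 230.

230


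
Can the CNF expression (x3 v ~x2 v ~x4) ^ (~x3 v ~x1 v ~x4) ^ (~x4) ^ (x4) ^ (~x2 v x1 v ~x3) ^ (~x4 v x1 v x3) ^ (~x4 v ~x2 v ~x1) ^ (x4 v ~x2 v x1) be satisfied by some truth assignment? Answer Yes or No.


Check all 16 possible truth assignments.
Number of satisfying assignments found: 0.
The formula is unsatisfiable.

No


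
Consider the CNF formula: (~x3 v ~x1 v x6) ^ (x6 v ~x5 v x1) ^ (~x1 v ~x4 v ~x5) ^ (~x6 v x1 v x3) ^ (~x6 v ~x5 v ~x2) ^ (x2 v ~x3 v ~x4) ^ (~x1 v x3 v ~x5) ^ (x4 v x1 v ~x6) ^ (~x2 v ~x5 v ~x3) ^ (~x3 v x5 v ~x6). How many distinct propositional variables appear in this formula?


Identify each distinct variable in the formula.
Variables found: x1, x2, x3, x4, x5, x6.
Total distinct variables = 6.

6


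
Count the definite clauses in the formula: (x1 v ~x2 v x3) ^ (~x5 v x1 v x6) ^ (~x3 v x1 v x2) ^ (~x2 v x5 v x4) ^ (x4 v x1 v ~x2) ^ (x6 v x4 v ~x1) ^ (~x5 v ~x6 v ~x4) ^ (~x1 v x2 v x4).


A definite clause has exactly one positive literal.
Clause 1: 2 positive -> not definite
Clause 2: 2 positive -> not definite
Clause 3: 2 positive -> not definite
Clause 4: 2 positive -> not definite
Clause 5: 2 positive -> not definite
Clause 6: 2 positive -> not definite
Clause 7: 0 positive -> not definite
Clause 8: 2 positive -> not definite
Definite clause count = 0.

0


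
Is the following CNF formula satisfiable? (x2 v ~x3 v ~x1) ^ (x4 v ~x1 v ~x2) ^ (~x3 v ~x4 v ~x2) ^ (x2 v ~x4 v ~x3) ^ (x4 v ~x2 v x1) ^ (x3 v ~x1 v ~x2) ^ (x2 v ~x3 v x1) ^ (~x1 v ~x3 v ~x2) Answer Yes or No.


Check all 16 possible truth assignments.
Number of satisfying assignments found: 5.
The formula is satisfiable.

Yes


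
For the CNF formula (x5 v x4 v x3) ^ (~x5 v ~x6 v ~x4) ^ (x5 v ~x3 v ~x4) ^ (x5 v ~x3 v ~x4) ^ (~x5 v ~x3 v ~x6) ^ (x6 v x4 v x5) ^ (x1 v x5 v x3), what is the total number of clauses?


Each group enclosed in parentheses joined by ^ is one clause.
Counting the conjuncts: 7 clauses.

7


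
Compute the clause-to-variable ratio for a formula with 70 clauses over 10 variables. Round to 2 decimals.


Clause-to-variable ratio = clauses / variables.
70 / 10 = 7.0.

7.0


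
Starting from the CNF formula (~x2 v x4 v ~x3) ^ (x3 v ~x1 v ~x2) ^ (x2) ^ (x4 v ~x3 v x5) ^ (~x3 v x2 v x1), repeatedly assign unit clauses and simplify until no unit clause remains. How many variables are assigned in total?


Unit propagation repeatedly assigns the literal in any unit clause, then simplifies.
Assignments in order: x2 = T.
No further unit clauses remain.
Total variables assigned = 1.

1


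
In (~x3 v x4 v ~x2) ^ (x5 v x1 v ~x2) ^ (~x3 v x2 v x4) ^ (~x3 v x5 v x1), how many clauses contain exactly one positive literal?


A definite clause has exactly one positive literal.
Clause 1: 1 positive -> definite
Clause 2: 2 positive -> not definite
Clause 3: 2 positive -> not definite
Clause 4: 2 positive -> not definite
Definite clause count = 1.

1


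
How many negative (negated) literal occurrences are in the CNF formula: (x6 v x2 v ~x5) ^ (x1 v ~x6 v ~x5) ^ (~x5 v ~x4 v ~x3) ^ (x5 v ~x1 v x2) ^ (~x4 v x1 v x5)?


Scan each clause for negated literals.
Clause 1: 1 negative; Clause 2: 2 negative; Clause 3: 3 negative; Clause 4: 1 negative; Clause 5: 1 negative.
Total negative literal occurrences = 8.

8


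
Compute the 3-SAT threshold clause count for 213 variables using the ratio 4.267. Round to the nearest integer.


The 3-SAT phase transition occurs at approximately 4.267 clauses per variable.
m = 4.267 * 213 = 908.871.
Rounded to nearest integer: 909.

909


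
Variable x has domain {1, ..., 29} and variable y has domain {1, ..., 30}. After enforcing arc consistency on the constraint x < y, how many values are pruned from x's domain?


For the constraint x < y, x needs a supporting value in y's domain.
x can be at most 29 (one less than y's maximum).
Valid x values from domain: 29 out of 29.
Pruned = 29 - 29 = 0.

0


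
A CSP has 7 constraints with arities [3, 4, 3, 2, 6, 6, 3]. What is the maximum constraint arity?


The arities are: 3, 4, 3, 2, 6, 6, 3.
Scan for the maximum value.
Maximum arity = 6.

6


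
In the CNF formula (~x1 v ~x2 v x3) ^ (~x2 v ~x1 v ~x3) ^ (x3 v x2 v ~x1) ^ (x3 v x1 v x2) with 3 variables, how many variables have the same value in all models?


Find all satisfying assignments: 4 model(s).
Check which variables have the same value in every model.
No variable is fixed across all models.
Backbone size = 0.

0


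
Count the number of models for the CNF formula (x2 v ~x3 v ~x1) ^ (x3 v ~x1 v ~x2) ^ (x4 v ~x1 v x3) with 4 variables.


Enumerate all 16 truth assignments over 4 variables.
Test each against every clause.
Satisfying assignments found: 11.

11


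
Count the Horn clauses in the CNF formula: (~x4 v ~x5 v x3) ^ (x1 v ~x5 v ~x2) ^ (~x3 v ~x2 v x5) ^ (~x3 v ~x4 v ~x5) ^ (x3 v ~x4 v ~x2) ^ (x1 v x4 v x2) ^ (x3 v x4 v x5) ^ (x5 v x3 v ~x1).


A Horn clause has at most one positive literal.
Clause 1: 1 positive lit(s) -> Horn
Clause 2: 1 positive lit(s) -> Horn
Clause 3: 1 positive lit(s) -> Horn
Clause 4: 0 positive lit(s) -> Horn
Clause 5: 1 positive lit(s) -> Horn
Clause 6: 3 positive lit(s) -> not Horn
Clause 7: 3 positive lit(s) -> not Horn
Clause 8: 2 positive lit(s) -> not Horn
Total Horn clauses = 5.

5


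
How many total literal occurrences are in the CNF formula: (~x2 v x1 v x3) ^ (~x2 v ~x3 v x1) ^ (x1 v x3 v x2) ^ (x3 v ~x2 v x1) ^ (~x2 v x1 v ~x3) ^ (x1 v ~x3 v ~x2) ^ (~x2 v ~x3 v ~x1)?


Clause lengths: 3, 3, 3, 3, 3, 3, 3.
Sum = 3 + 3 + 3 + 3 + 3 + 3 + 3 = 21.

21


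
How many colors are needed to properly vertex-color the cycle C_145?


An odd cycle cannot be 2-colored: alternating two colors around the cycle returns to the start with a conflict.
Since 145 is odd, three colors are required (and three suffice).
Chromatic number = 3.

3


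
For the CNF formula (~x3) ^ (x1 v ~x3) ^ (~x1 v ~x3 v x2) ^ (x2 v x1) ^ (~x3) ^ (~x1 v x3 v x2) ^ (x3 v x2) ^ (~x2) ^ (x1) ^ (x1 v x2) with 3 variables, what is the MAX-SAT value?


Enumerate all 8 truth assignments.
For each, count how many of the 10 clauses are satisfied.
The formula is not fully satisfiable, so the maximum is below 10.
Maximum simultaneously satisfiable clauses = 9.

9


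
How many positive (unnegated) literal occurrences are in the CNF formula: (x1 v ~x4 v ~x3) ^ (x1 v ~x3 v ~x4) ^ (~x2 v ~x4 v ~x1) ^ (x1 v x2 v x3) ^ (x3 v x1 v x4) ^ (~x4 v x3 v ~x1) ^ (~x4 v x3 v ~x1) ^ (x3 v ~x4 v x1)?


Scan each clause for unnegated literals.
Clause 1: 1 positive; Clause 2: 1 positive; Clause 3: 0 positive; Clause 4: 3 positive; Clause 5: 3 positive; Clause 6: 1 positive; Clause 7: 1 positive; Clause 8: 2 positive.
Total positive literal occurrences = 12.

12


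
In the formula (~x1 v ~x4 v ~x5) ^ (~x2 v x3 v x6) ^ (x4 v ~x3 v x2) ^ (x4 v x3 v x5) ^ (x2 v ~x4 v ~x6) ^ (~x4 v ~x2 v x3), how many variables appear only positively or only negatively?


A pure literal appears in only one polarity across all clauses.
Pure literals: x1 (negative only).
Count = 1.

1


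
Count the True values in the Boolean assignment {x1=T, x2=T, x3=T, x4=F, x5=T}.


The weight is the number of variables assigned True.
True variables: x1, x2, x3, x5.
Weight = 4.

4


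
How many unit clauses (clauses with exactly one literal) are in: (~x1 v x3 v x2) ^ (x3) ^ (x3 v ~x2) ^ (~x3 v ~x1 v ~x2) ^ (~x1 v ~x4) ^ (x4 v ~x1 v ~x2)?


A unit clause contains exactly one literal.
Unit clauses found: (x3).
Count = 1.

1


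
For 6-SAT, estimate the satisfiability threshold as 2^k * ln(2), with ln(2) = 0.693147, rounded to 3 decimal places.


Using the asymptotic formula: threshold ~ 2^k * ln(2).
2^6 = 64.
64 * 0.693147 = 44.361.

44.361


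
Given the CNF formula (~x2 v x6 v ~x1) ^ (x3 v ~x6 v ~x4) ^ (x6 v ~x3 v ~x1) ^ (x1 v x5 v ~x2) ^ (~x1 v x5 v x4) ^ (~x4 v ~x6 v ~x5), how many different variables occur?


Identify each distinct variable in the formula.
Variables found: x1, x2, x3, x4, x5, x6.
Total distinct variables = 6.

6


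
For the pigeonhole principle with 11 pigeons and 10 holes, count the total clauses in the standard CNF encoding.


The PHP encoding has two parts:
1) At-least-one-hole clauses: 11 (one per pigeon, each with 10 literals).
2) At-most-one-pigeon-per-hole clauses: 10 holes * C(11,2) = 10 * 55 = 550.
Total clauses = 11 + 550 = 561.

561


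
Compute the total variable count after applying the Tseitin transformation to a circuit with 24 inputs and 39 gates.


The Tseitin transformation introduces one auxiliary variable per gate.
Total variables = inputs + gates = 24 + 39 = 63.

63


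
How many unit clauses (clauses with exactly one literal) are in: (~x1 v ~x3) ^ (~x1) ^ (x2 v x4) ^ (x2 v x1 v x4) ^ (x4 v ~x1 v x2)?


A unit clause contains exactly one literal.
Unit clauses found: (~x1).
Count = 1.

1


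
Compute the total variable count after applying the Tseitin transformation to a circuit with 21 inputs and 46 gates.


The Tseitin transformation introduces one auxiliary variable per gate.
Total variables = inputs + gates = 21 + 46 = 67.

67


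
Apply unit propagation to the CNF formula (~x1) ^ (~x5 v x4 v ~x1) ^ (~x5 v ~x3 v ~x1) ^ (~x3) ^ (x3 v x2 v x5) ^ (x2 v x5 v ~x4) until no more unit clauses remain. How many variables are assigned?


Unit propagation repeatedly assigns the literal in any unit clause, then simplifies.
Assignments in order: x1 = F, x3 = F.
No further unit clauses remain.
Total variables assigned = 2.

2


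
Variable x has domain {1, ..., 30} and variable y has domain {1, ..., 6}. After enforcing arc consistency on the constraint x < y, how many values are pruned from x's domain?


For the constraint x < y, x needs a supporting value in y's domain.
x can be at most 5 (one less than y's maximum).
Valid x values from domain: 5 out of 30.
Pruned = 30 - 5 = 25.

25


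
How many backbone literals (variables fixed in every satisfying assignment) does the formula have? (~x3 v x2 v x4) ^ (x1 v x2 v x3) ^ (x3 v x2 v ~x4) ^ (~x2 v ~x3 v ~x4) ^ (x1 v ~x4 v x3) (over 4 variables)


Find all satisfying assignments: 8 model(s).
Check which variables have the same value in every model.
No variable is fixed across all models.
Backbone size = 0.

0


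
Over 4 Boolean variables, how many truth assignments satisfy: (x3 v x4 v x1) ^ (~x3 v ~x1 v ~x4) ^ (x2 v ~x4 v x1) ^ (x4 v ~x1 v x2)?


Enumerate all 16 truth assignments over 4 variables.
Test each against every clause.
Satisfying assignments found: 8.

8


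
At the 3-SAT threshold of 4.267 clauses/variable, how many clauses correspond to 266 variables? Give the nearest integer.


The 3-SAT phase transition occurs at approximately 4.267 clauses per variable.
m = 4.267 * 266 = 1135.022.
Rounded to nearest integer: 1135.

1135


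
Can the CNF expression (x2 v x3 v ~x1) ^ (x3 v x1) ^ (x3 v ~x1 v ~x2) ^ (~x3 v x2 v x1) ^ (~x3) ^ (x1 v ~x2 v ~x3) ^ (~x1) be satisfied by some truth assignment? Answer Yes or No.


Check all 8 possible truth assignments.
Number of satisfying assignments found: 0.
The formula is unsatisfiable.

No


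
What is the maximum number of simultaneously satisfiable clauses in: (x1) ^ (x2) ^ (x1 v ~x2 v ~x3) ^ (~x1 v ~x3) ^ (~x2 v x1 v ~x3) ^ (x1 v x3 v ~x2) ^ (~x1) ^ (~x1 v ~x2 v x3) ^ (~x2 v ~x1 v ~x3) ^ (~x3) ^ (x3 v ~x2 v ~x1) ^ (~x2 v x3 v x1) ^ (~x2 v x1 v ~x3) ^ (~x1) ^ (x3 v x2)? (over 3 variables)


Enumerate all 8 truth assignments.
For each, count how many of the 15 clauses are satisfied.
The formula is not fully satisfiable, so the maximum is below 15.
Maximum simultaneously satisfiable clauses = 12.

12


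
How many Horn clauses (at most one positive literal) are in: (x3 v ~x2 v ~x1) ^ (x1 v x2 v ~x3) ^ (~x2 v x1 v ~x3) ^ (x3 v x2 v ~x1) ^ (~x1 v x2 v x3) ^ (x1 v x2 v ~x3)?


A Horn clause has at most one positive literal.
Clause 1: 1 positive lit(s) -> Horn
Clause 2: 2 positive lit(s) -> not Horn
Clause 3: 1 positive lit(s) -> Horn
Clause 4: 2 positive lit(s) -> not Horn
Clause 5: 2 positive lit(s) -> not Horn
Clause 6: 2 positive lit(s) -> not Horn
Total Horn clauses = 2.

2


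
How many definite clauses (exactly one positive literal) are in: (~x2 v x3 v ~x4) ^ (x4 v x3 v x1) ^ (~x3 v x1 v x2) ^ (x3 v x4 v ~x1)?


A definite clause has exactly one positive literal.
Clause 1: 1 positive -> definite
Clause 2: 3 positive -> not definite
Clause 3: 2 positive -> not definite
Clause 4: 2 positive -> not definite
Definite clause count = 1.

1


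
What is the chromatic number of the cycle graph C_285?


An odd cycle cannot be 2-colored: alternating two colors around the cycle returns to the start with a conflict.
Since 285 is odd, three colors are required (and three suffice).
Chromatic number = 3.

3


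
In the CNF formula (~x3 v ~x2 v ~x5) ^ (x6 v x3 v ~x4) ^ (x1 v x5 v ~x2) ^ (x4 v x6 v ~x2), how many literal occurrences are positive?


Scan each clause for unnegated literals.
Clause 1: 0 positive; Clause 2: 2 positive; Clause 3: 2 positive; Clause 4: 2 positive.
Total positive literal occurrences = 6.

6


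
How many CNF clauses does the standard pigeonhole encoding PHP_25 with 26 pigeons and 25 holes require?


The PHP encoding has two parts:
1) At-least-one-hole clauses: 26 (one per pigeon, each with 25 literals).
2) At-most-one-pigeon-per-hole clauses: 25 holes * C(26,2) = 25 * 325 = 8125.
Total clauses = 26 + 8125 = 8151.

8151


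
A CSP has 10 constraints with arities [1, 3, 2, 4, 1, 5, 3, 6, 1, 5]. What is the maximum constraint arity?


The arities are: 1, 3, 2, 4, 1, 5, 3, 6, 1, 5.
Scan for the maximum value.
Maximum arity = 6.

6


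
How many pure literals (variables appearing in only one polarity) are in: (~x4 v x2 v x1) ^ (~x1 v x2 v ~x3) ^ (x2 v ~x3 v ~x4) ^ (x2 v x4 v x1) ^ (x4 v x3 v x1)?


A pure literal appears in only one polarity across all clauses.
Pure literals: x2 (positive only).
Count = 1.

1


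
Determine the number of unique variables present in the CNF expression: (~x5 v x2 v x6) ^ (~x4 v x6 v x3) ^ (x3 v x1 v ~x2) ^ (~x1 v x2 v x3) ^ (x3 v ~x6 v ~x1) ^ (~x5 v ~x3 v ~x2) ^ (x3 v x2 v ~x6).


Identify each distinct variable in the formula.
Variables found: x1, x2, x3, x4, x5, x6.
Total distinct variables = 6.

6


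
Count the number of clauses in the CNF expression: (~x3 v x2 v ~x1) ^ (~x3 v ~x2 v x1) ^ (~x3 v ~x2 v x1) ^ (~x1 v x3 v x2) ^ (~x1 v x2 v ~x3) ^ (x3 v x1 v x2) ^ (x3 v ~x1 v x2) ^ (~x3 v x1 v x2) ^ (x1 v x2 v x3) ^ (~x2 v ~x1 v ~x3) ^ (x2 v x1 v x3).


Each group enclosed in parentheses joined by ^ is one clause.
Counting the conjuncts: 11 clauses.

11


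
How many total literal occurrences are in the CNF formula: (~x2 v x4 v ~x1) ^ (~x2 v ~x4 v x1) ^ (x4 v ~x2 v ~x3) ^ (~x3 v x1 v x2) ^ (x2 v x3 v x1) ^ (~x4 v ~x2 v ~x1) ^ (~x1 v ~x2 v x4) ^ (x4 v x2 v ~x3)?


Clause lengths: 3, 3, 3, 3, 3, 3, 3, 3.
Sum = 3 + 3 + 3 + 3 + 3 + 3 + 3 + 3 = 24.

24


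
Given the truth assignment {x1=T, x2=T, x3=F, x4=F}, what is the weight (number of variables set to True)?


The weight is the number of variables assigned True.
True variables: x1, x2.
Weight = 2.

2


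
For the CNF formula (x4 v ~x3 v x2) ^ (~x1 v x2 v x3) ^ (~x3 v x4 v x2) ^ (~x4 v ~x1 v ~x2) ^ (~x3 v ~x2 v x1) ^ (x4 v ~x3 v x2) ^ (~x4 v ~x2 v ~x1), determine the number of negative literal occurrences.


Scan each clause for negated literals.
Clause 1: 1 negative; Clause 2: 1 negative; Clause 3: 1 negative; Clause 4: 3 negative; Clause 5: 2 negative; Clause 6: 1 negative; Clause 7: 3 negative.
Total negative literal occurrences = 12.

12


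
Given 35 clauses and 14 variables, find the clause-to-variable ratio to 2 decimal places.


Clause-to-variable ratio = clauses / variables.
35 / 14 = 2.5.

2.5


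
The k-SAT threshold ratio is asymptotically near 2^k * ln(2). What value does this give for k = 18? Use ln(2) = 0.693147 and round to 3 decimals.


Using the asymptotic formula: threshold ~ 2^k * ln(2).
2^18 = 262144.
262144 * 0.693147 = 181704.327.

181704.327


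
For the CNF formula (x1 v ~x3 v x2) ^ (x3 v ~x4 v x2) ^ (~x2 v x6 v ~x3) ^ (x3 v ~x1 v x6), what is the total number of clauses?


Each group enclosed in parentheses joined by ^ is one clause.
Counting the conjuncts: 4 clauses.

4


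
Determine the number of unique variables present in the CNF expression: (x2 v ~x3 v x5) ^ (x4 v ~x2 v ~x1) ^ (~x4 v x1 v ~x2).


Identify each distinct variable in the formula.
Variables found: x1, x2, x3, x4, x5.
Total distinct variables = 5.

5


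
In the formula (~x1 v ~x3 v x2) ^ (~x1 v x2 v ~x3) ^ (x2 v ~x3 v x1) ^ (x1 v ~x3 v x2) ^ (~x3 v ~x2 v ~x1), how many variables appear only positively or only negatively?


A pure literal appears in only one polarity across all clauses.
Pure literals: x3 (negative only).
Count = 1.

1


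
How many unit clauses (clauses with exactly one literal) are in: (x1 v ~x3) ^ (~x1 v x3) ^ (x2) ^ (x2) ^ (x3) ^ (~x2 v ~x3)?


A unit clause contains exactly one literal.
Unit clauses found: (x2), (x2), (x3).
Count = 3.

3


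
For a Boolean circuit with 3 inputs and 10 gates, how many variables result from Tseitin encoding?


The Tseitin transformation introduces one auxiliary variable per gate.
Total variables = inputs + gates = 3 + 10 = 13.

13


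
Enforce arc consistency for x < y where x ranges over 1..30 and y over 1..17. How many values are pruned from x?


For the constraint x < y, x needs a supporting value in y's domain.
x can be at most 16 (one less than y's maximum).
Valid x values from domain: 16 out of 30.
Pruned = 30 - 16 = 14.

14


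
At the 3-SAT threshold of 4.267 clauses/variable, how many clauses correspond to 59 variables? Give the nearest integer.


The 3-SAT phase transition occurs at approximately 4.267 clauses per variable.
m = 4.267 * 59 = 251.753.
Rounded to nearest integer: 252.

252


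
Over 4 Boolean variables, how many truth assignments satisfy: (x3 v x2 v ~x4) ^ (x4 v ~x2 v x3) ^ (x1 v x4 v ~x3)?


Enumerate all 16 truth assignments over 4 variables.
Test each against every clause.
Satisfying assignments found: 10.

10


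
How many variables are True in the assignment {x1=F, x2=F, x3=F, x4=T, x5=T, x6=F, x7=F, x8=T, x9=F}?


The weight is the number of variables assigned True.
True variables: x4, x5, x8.
Weight = 3.

3


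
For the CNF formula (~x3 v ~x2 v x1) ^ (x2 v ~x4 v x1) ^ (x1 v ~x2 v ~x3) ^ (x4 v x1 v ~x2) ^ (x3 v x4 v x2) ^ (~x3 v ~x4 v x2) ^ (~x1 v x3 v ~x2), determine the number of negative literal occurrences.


Scan each clause for negated literals.
Clause 1: 2 negative; Clause 2: 1 negative; Clause 3: 2 negative; Clause 4: 1 negative; Clause 5: 0 negative; Clause 6: 2 negative; Clause 7: 2 negative.
Total negative literal occurrences = 10.

10


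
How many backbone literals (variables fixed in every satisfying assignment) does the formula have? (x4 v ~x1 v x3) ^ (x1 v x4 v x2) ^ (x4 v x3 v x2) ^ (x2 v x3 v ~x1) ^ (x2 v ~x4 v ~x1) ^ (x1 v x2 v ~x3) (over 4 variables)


Find all satisfying assignments: 9 model(s).
Check which variables have the same value in every model.
No variable is fixed across all models.
Backbone size = 0.

0


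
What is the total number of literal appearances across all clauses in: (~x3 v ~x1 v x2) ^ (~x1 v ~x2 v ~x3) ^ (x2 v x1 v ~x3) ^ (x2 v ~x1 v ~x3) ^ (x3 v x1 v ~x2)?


Clause lengths: 3, 3, 3, 3, 3.
Sum = 3 + 3 + 3 + 3 + 3 = 15.

15


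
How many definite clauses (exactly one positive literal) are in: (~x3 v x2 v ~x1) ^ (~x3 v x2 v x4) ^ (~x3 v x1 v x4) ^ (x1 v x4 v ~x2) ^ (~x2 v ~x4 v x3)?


A definite clause has exactly one positive literal.
Clause 1: 1 positive -> definite
Clause 2: 2 positive -> not definite
Clause 3: 2 positive -> not definite
Clause 4: 2 positive -> not definite
Clause 5: 1 positive -> definite
Definite clause count = 2.

2


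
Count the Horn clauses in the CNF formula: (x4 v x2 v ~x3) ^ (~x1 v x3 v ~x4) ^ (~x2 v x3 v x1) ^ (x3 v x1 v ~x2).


A Horn clause has at most one positive literal.
Clause 1: 2 positive lit(s) -> not Horn
Clause 2: 1 positive lit(s) -> Horn
Clause 3: 2 positive lit(s) -> not Horn
Clause 4: 2 positive lit(s) -> not Horn
Total Horn clauses = 1.

1


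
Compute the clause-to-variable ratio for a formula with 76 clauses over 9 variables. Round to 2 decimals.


Clause-to-variable ratio = clauses / variables.
76 / 9 = 8.44.

8.44
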